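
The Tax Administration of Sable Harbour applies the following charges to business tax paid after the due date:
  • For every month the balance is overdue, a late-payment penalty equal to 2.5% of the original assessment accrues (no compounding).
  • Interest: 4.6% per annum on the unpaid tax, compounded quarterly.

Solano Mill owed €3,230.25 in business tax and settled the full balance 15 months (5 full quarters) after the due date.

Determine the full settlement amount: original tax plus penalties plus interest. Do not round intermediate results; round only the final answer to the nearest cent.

€4,631.65

Late-payment penalty: 15 × 2.5% × €3,230.25 = €1,211.34…
Interest (4.6%/yr ÷ 4 = 1.15%/quarter): €3,230.25 × ((1 + 0.0115)^5 − 1) = €190.0608…
Total = €3,230.25 + €1,211.3438… + €190.0608… = €4,631.65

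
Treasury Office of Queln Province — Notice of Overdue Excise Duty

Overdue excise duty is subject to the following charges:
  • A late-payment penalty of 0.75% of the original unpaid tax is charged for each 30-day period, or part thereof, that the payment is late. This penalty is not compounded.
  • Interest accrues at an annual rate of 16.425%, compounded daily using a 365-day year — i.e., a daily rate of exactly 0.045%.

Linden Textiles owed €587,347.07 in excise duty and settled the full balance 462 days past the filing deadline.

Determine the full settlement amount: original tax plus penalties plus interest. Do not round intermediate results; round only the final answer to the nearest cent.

Penalty periods: ⌈462/30⌉ = 16; penalty = 16 × 0.75% × €587,347.07 = €70,481.65…
Interest: €587,347.07 × ((1 + 0.00045)^462 − 1) = €587,347.07 × 0.23103249… = €135,696.2535…
Total = €587,347.07 + €70,481.6484 + €135,696.2535… = €793,524.97

€793,524.97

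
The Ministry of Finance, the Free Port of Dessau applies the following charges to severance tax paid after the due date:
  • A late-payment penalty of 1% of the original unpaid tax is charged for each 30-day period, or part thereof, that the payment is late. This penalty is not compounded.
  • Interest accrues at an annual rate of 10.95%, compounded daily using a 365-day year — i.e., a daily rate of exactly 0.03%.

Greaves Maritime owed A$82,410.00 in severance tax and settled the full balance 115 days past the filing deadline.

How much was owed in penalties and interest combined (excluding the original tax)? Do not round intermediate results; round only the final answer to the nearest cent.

A$6,188.72

Penalty periods: ⌈115/30⌉ = 4; penalty = 4 × 1% × A$82,410.00 = A$3,296.40
Interest: A$82,410.00 × ((1 + 0.0003)^115 − 1) = A$82,410.00 × 0.03509667… = A$2,892.3168…
Penalties + interest = A$3,296.4000 + A$2,892.3168… = A$6,188.72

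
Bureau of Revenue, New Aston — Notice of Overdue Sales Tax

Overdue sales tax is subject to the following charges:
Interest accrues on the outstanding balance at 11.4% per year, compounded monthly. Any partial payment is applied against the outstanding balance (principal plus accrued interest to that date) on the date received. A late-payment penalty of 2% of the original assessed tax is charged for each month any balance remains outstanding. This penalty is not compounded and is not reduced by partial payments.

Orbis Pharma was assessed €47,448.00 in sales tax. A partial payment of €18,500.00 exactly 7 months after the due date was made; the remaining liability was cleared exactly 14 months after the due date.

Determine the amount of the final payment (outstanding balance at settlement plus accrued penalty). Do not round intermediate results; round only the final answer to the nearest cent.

Monthly rate = 11.4% ÷ 12 = 0.95%
Balance at month 7: €47,448.0000 × (1 + 0.0095)^7 = €50,694.6553…
After €18,500.00 payment: €50,694.6553… − €18,500.00 = €32,194.6553…
Balance at month 14: €32,194.6553… × (1 + 0.0095)^7 = €34,397.5921…
Penalty: 14 × 2% × €47,448.00 = €13,285.44
Final settlement = outstanding balance + penalty = €34,397.5921… + €13,285.44 = €47,683.03

€47,683.03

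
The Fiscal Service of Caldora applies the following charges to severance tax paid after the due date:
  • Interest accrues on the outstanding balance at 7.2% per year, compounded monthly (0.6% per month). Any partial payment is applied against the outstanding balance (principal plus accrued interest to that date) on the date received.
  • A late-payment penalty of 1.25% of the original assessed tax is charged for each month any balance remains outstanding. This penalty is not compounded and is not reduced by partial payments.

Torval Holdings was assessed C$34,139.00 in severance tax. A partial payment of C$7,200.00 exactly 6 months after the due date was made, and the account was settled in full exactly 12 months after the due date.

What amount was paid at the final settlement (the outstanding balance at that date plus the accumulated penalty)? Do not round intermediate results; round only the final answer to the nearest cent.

Balance at month 6: C$34,139.0000 × (1 + 0.006)^6 = C$35,386.5872…
After C$7,200.00 payment: C$35,386.5872… − C$7,200.00 = C$28,186.5872…
Balance at month 12: C$28,186.5872… × (1 + 0.006)^6 = C$29,216.6474…
Penalty: 12 × 1.25% × C$34,139.00 = C$5,120.85
Final settlement = outstanding balance + penalty = C$29,216.6474… + C$5,120.85 = C$34,337.50

C$34,337.50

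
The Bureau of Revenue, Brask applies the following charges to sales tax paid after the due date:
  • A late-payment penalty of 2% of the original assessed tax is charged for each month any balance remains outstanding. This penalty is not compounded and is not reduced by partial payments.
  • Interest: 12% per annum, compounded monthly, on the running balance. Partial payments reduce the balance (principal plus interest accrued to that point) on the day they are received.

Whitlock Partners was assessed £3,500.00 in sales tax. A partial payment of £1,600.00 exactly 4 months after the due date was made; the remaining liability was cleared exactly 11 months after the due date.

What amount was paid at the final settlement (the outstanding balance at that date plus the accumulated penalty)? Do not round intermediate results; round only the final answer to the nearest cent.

£2,959.42

Monthly rate = 12% ÷ 12 = 1%
Balance at month 4: £3,500.0000 × (1 + 0.01)^4 = £3,642.1140…
After £1,600.00 payment: £3,642.1140… − £1,600.00 = £2,042.1140…
Balance at month 11: £2,042.1140… × (1 + 0.01)^7 = £2,189.4226…
Penalty: 11 × 2% × £3,500.00 = £770.00
Final settlement = outstanding balance + penalty = £2,189.4226… + £770.00 = £2,959.42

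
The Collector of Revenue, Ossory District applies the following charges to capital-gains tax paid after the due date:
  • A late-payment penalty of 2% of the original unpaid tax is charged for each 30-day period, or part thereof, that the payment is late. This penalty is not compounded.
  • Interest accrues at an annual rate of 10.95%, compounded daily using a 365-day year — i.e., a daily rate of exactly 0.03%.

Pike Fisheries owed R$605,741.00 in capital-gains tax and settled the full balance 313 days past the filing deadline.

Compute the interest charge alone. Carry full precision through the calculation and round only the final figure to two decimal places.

R$59,625.77

Interest: R$605,741.00 × ((1 + 0.0003)^313 − 1) = R$605,741.00 × 0.09843443… = R$59,625.7682…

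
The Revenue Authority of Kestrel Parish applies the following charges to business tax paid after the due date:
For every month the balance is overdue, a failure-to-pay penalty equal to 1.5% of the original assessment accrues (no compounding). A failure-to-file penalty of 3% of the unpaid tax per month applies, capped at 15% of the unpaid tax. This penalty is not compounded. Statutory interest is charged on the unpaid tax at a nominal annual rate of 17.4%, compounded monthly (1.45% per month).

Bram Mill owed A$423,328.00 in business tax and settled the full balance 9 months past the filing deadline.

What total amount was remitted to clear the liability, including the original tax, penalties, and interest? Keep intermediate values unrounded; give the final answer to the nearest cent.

A$602,535.75

Failure-to-file: 9 × 3% × A$423,328.00 = A$114,298.56, capped at 15% × A$423,328.00 = A$63,499.20
Failure-to-pay penalty = 1.5% × A$423,328.00 × 9 mo = A$57,149.28
Interest: A$423,328.00 × ((1 + 0.0145)^9 − 1) = A$423,328.00 × 0.1383307… = A$58,559.2738…
Total = A$423,328.00 + A$120,648.4800 + A$58,559.2738… = A$602,535.75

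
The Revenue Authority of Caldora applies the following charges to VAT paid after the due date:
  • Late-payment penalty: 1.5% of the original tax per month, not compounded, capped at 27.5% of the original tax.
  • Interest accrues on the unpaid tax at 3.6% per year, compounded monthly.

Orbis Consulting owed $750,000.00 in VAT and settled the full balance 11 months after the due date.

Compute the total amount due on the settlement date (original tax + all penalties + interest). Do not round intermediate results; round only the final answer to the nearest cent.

$898,874.61

Penalty: 11 × 1.5% × $750,000.00 = $123,750.00 (below the 27.5% cap of $206,250.00)
Interest (3.6%/yr ÷ 12 = 0.3%/month): $750,000.00 × ((1 + 0.003)^11 − 1) = $25,124.6114…
Total = $750,000.00 + $123,750.0000 + $25,124.6114… = $898,874.61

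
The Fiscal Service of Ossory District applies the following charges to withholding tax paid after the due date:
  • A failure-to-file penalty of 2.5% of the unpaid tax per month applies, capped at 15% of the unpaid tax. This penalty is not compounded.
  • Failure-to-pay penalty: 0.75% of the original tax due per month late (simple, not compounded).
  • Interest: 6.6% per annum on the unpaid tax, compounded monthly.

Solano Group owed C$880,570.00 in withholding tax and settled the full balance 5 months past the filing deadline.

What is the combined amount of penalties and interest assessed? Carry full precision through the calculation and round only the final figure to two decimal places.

C$167,576.14

Failure-to-file: 5 × 2.5% × C$880,570.00 = C$110,071.25 (under the 15% cap)
Failure-to-pay penalty = 0.75% × C$880,570.00 × 5 mo = C$33,021.38…
Interest (6.6%/yr ÷ 12 = 0.55%/month): C$880,570.00 × ((1 + 0.0055)^5 − 1) = C$24,483.5165…
Penalties + interest = C$143,092.6250 + C$24,483.5165… = C$167,576.14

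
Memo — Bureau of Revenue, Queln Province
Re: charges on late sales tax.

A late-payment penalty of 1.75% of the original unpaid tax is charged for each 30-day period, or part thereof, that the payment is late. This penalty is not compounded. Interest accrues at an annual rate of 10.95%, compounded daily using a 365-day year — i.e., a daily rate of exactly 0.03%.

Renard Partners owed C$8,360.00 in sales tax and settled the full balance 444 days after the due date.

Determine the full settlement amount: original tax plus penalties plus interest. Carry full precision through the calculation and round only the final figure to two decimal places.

Penalty periods: ⌈444/30⌉ = 15; penalty = 15 × 1.75% × C$8,360.00 = C$2,194.50
Interest: C$8,360.00 × ((1 + 0.0003)^444 − 1) = C$8,360.00 × 0.14245565… = C$1,190.9292…
Total = C$8,360.00 + C$2,194.5000 + C$1,190.9292… = C$11,745.43

C$11,745.43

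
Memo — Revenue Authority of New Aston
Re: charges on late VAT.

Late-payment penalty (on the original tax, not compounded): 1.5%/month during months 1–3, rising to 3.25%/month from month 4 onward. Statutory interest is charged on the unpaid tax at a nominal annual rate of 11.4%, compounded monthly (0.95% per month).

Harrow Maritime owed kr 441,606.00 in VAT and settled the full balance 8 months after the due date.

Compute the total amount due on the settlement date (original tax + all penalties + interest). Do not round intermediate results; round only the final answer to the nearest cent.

Penalty, months 1–3: 3 × 1.5% × kr 441,606.00 = kr 19,872.27
Penalty, months 4–8: 5 × 3.25% × kr 441,606.00 = kr 71,760.98…
Interest: kr 441,606.00 × ((1 + 0.0095)^8 − 1) = kr 441,606.00 × 0.0785756… = kr 34,699.4509…
Total = kr 441,606.00 + kr 91,633.2450 + kr 34,699.4509… = kr 567,938.70

kr 567,938.70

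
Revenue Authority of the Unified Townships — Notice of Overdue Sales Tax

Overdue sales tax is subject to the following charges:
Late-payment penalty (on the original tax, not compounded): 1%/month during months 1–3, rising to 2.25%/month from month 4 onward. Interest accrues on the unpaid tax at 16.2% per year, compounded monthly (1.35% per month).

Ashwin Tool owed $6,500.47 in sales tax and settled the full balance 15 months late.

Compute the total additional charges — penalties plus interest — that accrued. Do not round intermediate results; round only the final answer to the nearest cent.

Penalty, months 1–3: 3 × 1% × $6,500.47 = $195.01…
Penalty, months 4–15: 12 × 2.25% × $6,500.47 = $1,755.13…
Interest: $6,500.47 × ((1 + 0.0135)^15 − 1) = $6,500.47 × 0.2228024… = $1,448.3206…
Penalties + interest = $1,950.1410 + $1,448.3206… = $3,398.46

$3,398.46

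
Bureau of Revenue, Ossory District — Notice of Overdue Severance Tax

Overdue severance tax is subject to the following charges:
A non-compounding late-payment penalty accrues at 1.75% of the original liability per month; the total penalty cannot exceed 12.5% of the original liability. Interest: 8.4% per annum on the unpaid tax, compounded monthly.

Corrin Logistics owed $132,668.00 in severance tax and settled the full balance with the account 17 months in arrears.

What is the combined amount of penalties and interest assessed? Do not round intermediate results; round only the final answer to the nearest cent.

Penalty (uncapped): 17 × 1.75% × $132,668.00 = $39,468.73; cap = 12.5% × $132,668.00 = $16,583.50 → penalty = $16,583.50
Interest (8.4%/yr ÷ 12 = 0.7%/month): $132,668.00 × ((1 + 0.007)^17 − 1) = $16,703.3071…
Penalties + interest = $16,583.5000 + $16,703.3071… = $33,286.81

$33,286.81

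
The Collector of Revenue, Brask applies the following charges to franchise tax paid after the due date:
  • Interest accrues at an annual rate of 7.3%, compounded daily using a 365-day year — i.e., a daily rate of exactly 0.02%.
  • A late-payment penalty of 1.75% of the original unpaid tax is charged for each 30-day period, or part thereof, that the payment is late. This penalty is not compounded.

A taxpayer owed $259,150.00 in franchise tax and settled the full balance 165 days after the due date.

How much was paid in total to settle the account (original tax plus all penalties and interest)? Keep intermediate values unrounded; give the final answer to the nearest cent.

$295,054.49

Penalty periods: ⌈165/30⌉ = 6; penalty = 6 × 1.75% × $259,150.00 = $27,210.75
Interest: $259,150.00 × ((1 + 0.0002)^165 − 1) = $259,150.00 × 0.03354713… = $8,693.7385…
Total = $259,150.00 + $27,210.7500 + $8,693.7385… = $295,054.49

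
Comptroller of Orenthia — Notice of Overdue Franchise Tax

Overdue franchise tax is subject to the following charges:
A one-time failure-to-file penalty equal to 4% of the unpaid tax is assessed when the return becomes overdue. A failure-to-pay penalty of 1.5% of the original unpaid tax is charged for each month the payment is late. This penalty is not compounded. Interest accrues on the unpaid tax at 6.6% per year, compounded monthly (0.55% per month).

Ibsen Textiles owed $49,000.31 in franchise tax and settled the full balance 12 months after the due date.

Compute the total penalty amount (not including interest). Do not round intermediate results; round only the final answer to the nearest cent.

Failure-to-file penalty: 4% × $49,000.31 = $1,960.01…
Failure-to-pay penalty = 1.5% × $49,000.31 × 12 mo = $8,820.06…
Total penalty = $1,960.01… + $8,820.06… = $10,780.07

$10,780.07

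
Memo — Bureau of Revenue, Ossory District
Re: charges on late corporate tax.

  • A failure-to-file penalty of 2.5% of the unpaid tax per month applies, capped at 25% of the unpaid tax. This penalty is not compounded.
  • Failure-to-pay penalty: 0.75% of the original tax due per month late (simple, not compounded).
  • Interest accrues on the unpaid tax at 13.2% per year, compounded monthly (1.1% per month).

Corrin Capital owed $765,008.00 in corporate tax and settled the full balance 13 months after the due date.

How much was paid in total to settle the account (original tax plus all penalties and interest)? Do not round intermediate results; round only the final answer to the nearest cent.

Failure-to-file: 13 × 2.5% × $765,008.00 = $248,627.60, capped at 25% × $765,008.00 = $191,252.00
Failure-to-pay penalty: 13 × 0.75% × $765,008.00 = $74,588.28
Interest: $765,008.00 × ((1 + 0.011)^13 − 1) = $765,008.00 × 0.1528293… = $116,915.6713…
Total = $765,008.00 + $265,840.2800 + $116,915.6713… = $1,147,763.95

$1,147,763.95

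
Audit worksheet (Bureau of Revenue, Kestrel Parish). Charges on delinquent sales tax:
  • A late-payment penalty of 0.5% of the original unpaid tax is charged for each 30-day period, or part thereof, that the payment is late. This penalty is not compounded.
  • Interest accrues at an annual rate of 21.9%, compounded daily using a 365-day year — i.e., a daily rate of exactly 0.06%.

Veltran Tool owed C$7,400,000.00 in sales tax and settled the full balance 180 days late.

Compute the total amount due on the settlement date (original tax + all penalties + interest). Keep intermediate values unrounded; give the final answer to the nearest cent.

C$8,465,686.32

Penalty periods: ⌈180/30⌉ = 6; penalty = 6 × 0.5% × C$7,400,000.00 = C$222,000.00
Interest: C$7,400,000.00 × ((1 + 0.0006)^180 − 1) = C$7,400,000.00 × 0.11401167… = C$843,686.3229…
Total = C$7,400,000.00 + C$222,000.0000 + C$843,686.3229… = C$8,465,686.32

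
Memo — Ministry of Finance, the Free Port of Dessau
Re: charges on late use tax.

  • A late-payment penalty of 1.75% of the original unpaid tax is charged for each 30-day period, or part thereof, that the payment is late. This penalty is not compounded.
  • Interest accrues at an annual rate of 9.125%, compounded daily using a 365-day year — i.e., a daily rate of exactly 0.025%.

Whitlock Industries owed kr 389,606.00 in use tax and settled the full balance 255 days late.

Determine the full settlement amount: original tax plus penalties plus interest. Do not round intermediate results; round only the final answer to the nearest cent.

kr 476,611.81

Penalty periods: ⌈255/30⌉ = 9; penalty = 9 × 1.75% × kr 389,606.00 = kr 61,362.95…
Interest: kr 389,606.00 × ((1 + 0.00025)^255 − 1) = kr 389,606.00 × 0.06581742… = kr 25,642.8606…
Total = kr 389,606.00 + kr 61,362.9450 + kr 25,642.8606… = kr 476,611.81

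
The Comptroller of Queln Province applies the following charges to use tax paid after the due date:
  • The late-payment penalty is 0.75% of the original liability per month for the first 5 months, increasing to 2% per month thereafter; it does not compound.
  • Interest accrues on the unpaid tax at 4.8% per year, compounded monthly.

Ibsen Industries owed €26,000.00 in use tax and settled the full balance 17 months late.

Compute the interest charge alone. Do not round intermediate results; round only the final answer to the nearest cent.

€1,825.72

Interest (4.8%/yr ÷ 12 = 0.4%/month): €26,000.00 × ((1 + 0.004)^17 − 1) = €1,825.7235…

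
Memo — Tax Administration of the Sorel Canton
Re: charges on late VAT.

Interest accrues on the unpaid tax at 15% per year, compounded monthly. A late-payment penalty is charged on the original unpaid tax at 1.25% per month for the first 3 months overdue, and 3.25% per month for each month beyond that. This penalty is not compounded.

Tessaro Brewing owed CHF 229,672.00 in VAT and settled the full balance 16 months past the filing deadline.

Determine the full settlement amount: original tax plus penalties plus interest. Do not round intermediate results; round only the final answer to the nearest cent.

Penalty, months 1–3: 3 × 1.25% × CHF 229,672.00 = CHF 8,612.70
Penalty, months 4–16: 13 × 3.25% × CHF 229,672.00 = CHF 97,036.42
Interest (15%/yr ÷ 12 = 1.25%/month): CHF 229,672.00 × ((1 + 0.0125)^16 − 1) = CHF 50,502.4722…
Total = CHF 229,672.00 + CHF 105,649.1200 + CHF 50,502.4722… = CHF 385,823.59

CHF 385,823.59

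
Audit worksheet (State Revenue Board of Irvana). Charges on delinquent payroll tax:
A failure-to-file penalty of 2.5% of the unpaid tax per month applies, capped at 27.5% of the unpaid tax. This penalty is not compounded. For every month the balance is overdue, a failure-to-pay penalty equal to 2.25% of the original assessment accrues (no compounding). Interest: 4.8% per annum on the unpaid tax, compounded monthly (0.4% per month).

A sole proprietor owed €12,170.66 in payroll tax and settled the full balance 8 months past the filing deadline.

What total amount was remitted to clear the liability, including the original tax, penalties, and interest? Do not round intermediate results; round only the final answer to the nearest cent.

€17,190.47

Failure-to-file: 8 × 2.5% × €12,170.66 = €2,434.13… (under the 27.5% cap)
Failure-to-pay penalty = 2.25% × €12,170.66 × 8 mo = €2,190.72…
Interest: €12,170.66 × ((1 + 0.004)^8 − 1) = €12,170.66 × 0.0324516… = €394.9574…
Total = €12,170.66 + €4,624.8508 + €394.9574… = €17,190.47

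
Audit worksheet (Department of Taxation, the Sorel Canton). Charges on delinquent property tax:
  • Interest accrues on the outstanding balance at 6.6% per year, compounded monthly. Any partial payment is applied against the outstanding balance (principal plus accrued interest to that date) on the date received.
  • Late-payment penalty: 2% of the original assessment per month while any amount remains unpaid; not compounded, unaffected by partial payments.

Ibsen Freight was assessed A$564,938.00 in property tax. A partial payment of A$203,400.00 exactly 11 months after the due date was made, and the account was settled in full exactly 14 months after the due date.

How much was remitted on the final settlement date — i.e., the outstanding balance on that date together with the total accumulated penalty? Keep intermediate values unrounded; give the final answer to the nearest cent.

A$561,436.14

Monthly rate = 6.6% ÷ 12 = 0.55%
Balance at month 11: A$564,938.0000 × (1 + 0.0055)^11 = A$600,072.3451…
After A$203,400.00 payment: A$600,072.3451… − A$203,400.00 = A$396,672.3451…
Balance at month 14: A$396,672.3451… × (1 + 0.0055)^3 = A$403,253.5028…
Penalty: 14 × 2% × A$564,938.00 = A$158,182.64
Final settlement = outstanding balance + penalty = A$403,253.5028… + A$158,182.64 = A$561,436.14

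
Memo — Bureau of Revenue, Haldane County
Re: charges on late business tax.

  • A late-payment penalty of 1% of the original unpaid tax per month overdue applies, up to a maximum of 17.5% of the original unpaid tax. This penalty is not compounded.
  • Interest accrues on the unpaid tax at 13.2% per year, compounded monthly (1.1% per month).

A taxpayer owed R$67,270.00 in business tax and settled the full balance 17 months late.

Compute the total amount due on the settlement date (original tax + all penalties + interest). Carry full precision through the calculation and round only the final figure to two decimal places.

Penalty: 17 × 1% × R$67,270.00 = R$11,435.90 (below the 17.5% cap of R$11,772.25)
Interest: R$67,270.00 × ((1 + 0.011)^17 − 1) = R$67,270.00 × 0.2043969… = R$13,749.7825…
Total = R$67,270.00 + R$11,435.9000 + R$13,749.7825… = R$92,455.68

R$92,455.68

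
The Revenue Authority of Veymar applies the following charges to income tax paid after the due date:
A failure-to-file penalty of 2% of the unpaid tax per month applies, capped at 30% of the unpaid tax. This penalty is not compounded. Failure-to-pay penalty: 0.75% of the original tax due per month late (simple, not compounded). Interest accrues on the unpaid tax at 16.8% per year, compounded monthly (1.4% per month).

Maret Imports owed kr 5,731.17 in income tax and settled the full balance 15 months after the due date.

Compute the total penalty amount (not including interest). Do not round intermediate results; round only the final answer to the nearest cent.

Failure-to-file: 15 × 2% × kr 5,731.17 = kr 1,719.35…, capped at 30% × kr 5,731.17 = kr 1,719.35…
Failure-to-pay penalty = 0.75% × kr 5,731.17 × 15 mo = kr 644.76…
Total penalty = kr 1,719.35… + kr 644.76… = kr 2,364.11

kr 2,364.11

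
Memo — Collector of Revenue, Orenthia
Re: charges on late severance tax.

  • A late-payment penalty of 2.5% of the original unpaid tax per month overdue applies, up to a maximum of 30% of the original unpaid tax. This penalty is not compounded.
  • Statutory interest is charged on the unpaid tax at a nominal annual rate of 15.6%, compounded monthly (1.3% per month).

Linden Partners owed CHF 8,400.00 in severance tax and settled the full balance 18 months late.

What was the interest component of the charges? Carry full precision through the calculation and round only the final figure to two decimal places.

Interest: CHF 8,400.00 × ((1 + 0.013)^18 − 1) = CHF 8,400.00 × 0.2617404… = CHF 2,198.6195…

CHF 2,198.62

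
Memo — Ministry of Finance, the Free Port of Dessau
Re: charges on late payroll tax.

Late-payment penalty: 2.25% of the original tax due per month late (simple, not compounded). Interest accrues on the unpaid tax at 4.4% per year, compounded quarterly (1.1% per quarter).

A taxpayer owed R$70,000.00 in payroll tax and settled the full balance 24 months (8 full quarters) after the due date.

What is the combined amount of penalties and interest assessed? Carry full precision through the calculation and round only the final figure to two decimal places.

Late-payment penalty = 2.25% × R$70,000.00 × 24 mo = R$37,800.00
Interest: R$70,000.00 × ((1 + 0.011)^8 − 1) = R$70,000.00 × 0.0914636… = R$6,402.4499…
Penalties + interest = R$37,800.0000 + R$6,402.4499… = R$44,202.45

R$44,202.45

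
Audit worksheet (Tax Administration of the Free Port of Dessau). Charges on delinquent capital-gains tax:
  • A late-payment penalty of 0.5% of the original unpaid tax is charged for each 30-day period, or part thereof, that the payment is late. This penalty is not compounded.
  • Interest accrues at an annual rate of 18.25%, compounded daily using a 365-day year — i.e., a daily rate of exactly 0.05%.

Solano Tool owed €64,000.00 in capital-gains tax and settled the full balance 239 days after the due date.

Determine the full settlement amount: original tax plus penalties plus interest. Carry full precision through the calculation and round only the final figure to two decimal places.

€74,681.57

Penalty periods: ⌈239/30⌉ = 8; penalty = 8 × 0.5% × €64,000.00 = €2,560.00
Interest: €64,000.00 × ((1 + 0.0005)^239 − 1) = €64,000.00 × 0.12689959… = €8,121.5737…
Total = €64,000.00 + €2,560.0000 + €8,121.5737… = €74,681.57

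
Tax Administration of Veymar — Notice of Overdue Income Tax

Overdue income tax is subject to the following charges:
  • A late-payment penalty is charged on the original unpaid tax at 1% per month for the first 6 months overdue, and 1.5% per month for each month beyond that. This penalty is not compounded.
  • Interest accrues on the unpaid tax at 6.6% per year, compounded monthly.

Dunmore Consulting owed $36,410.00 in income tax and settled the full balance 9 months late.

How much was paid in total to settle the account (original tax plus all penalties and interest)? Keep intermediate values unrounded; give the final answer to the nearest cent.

$42,075.51

Penalty, months 1–6: 6 × 1% × $36,410.00 = $2,184.60
Penalty, months 7–9: 3 × 1.5% × $36,410.00 = $1,638.45
Interest (6.6%/yr ÷ 12 = 0.55%/month): $36,410.00 × ((1 + 0.0055)^9 − 1) = $1,842.4586…
Total = $36,410.00 + $3,823.0500 + $1,842.4586… = $42,075.51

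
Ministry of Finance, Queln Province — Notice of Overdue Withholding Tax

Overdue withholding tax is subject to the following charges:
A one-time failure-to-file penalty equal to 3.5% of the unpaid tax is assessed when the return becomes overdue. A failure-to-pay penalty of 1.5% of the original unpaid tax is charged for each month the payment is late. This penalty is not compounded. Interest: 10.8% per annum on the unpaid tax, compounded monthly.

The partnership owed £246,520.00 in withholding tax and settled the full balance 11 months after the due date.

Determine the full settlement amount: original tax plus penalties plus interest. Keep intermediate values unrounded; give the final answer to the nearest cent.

Failure-to-file penalty: 3.5% × £246,520.00 = £8,628.20
Failure-to-pay penalty: 11 × 1.5% × £246,520.00 = £40,675.80
Interest (10.8%/yr ÷ 12 = 0.9%/month): £246,520.00 × ((1 + 0.009)^11 − 1) = £25,533.9198…
Total = £246,520.00 + £49,304.0000 + £25,533.9198… = £321,357.92

£321,357.92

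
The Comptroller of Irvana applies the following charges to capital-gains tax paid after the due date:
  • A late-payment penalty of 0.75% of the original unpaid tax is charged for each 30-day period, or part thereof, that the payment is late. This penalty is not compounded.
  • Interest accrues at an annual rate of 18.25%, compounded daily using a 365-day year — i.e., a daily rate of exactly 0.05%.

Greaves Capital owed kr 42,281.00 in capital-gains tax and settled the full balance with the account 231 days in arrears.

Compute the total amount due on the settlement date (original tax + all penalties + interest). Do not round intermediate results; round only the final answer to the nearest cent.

kr 49,993.14

Penalty periods: ⌈231/30⌉ = 8; penalty = 8 × 0.75% × kr 42,281.00 = kr 2,536.86
Interest: kr 42,281.00 × ((1 + 0.0005)^231 − 1) = kr 42,281.00 × 0.12240212… = kr 5,175.2838…
Total = kr 42,281.00 + kr 2,536.8600 + kr 5,175.2838… = kr 49,993.14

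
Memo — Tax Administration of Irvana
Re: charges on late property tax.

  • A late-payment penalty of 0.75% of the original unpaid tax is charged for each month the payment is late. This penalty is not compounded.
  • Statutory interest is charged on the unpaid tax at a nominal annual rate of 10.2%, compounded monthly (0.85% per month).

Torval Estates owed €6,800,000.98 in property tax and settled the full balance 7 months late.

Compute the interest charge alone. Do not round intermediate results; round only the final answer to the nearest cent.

Interest: €6,800,000.98 × ((1 + 0.0085)^7 − 1) = €6,800,000.98 × 0.0610389… = €415,064.7703…

€415,064.77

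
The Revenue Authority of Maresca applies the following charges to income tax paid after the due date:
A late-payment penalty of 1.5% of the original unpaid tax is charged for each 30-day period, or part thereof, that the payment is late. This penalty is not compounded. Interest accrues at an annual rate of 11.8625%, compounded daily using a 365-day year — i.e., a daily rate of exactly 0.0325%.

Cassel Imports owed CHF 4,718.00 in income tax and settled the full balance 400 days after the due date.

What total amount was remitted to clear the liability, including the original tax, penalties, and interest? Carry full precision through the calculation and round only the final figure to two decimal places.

Penalty periods: ⌈400/30⌉ = 14; penalty = 14 × 1.5% × CHF 4,718.00 = CHF 990.78
Interest: CHF 4,718.00 × ((1 + 0.000325)^400 − 1) = CHF 4,718.00 × 0.13880433… = CHF 654.8788…
Total = CHF 4,718.00 + CHF 990.7800 + CHF 654.8788… = CHF 6,363.66

CHF 6,363.66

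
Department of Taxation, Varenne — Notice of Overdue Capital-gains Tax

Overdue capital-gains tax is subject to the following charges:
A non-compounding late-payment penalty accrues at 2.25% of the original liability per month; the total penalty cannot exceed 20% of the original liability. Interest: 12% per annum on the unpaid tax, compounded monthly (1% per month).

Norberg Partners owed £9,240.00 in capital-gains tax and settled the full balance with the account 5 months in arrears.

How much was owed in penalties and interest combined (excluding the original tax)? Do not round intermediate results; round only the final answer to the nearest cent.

Penalty: 5 × 2.25% × £9,240.00 = £1,039.50 (below the 20% cap of £1,848.00)
Interest: £9,240.00 × ((1 + 0.01)^5 − 1) = £9,240.00 × 0.0510101… = £471.3329…
Penalties + interest = £1,039.5000 + £471.3329… = £1,510.83

£1,510.83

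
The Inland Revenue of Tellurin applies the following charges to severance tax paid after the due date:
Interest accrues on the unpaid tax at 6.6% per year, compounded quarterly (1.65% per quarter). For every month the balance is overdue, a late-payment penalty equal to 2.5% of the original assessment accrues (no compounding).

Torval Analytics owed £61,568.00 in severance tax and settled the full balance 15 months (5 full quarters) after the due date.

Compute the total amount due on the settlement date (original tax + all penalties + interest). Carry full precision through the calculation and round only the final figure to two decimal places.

Late-payment penalty: 15 × 2.5% × £61,568.00 = £23,088.00
Interest: £61,568.00 × ((1 + 0.0165)^5 − 1) = £61,568.00 × 0.0852678… = £5,249.7675…
Total = £61,568.00 + £23,088.0000 + £5,249.7675… = £89,905.77

£89,905.77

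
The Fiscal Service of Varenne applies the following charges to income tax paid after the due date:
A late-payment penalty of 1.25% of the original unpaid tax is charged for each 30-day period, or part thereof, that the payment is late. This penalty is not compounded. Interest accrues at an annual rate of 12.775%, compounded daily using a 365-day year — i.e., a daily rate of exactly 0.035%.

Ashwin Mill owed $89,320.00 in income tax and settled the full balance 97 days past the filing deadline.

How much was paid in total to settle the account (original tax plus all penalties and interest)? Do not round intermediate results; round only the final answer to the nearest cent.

Penalty periods: ⌈97/30⌉ = 4; penalty = 4 × 1.25% × $89,320.00 = $4,466.00
Interest: $89,320.00 × ((1 + 0.00035)^97 − 1) = $89,320.00 × 0.03452673… = $3,083.9279…
Total = $89,320.00 + $4,466.0000 + $3,083.9279… = $96,869.93

$96,869.93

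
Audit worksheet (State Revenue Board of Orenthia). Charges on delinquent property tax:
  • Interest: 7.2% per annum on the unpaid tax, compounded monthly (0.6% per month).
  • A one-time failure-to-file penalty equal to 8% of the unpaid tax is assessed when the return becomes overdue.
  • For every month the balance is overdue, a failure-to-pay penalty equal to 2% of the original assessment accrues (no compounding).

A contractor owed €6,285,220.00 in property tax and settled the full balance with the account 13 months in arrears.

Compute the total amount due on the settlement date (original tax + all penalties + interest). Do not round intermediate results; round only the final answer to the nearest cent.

Failure-to-file penalty: 8% × €6,285,220.00 = €502,817.60
Failure-to-pay penalty: 13 × 2% × €6,285,220.00 = €1,634,157.20
Interest: €6,285,220.00 × ((1 + 0.006)^13 − 1) = €6,285,220.00 × 0.0808707… = €508,290.2211…
Total = €6,285,220.00 + €2,136,974.8000 + €508,290.2211… = €8,930,485.02

€8,930,485.02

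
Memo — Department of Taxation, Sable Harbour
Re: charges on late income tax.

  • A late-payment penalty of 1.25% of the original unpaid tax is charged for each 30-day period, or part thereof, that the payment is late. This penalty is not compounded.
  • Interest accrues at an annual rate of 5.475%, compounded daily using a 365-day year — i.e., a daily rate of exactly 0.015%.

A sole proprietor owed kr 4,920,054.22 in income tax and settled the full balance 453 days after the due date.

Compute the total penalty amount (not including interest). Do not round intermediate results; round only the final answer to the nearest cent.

Penalty periods: ⌈453/30⌉ = 16; penalty = 16 × 1.25% × kr 4,920,054.22 = kr 984,010.84…

kr 984,010.84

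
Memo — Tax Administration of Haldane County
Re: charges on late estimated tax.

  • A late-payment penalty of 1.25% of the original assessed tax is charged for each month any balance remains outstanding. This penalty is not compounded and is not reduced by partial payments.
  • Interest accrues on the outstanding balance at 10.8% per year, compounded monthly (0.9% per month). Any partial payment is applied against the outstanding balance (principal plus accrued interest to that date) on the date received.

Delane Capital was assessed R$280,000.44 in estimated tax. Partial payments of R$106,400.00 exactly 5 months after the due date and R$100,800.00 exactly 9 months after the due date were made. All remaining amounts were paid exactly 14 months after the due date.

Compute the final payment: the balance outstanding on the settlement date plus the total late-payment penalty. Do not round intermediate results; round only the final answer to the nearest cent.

R$145,666.98

Balance at month 5: R$280,000.4400 × (1 + 0.009)^5 = R$292,829.3106…
After R$106,400.00 payment: R$292,829.3106… − R$106,400.00 = R$186,429.3106…
Balance at month 9: R$186,429.3106… × (1 + 0.009)^4 = R$193,231.9152…
After R$100,800.00 payment: R$193,231.9152… − R$100,800.00 = R$92,431.9152…
Balance at month 14: R$92,431.9152… × (1 + 0.009)^5 = R$96,666.8981…
Penalty: 14 × 1.25% × R$280,000.44 = R$49,000.08…
Final settlement = outstanding balance + penalty = R$96,666.8981… + R$49,000.08… = R$145,666.98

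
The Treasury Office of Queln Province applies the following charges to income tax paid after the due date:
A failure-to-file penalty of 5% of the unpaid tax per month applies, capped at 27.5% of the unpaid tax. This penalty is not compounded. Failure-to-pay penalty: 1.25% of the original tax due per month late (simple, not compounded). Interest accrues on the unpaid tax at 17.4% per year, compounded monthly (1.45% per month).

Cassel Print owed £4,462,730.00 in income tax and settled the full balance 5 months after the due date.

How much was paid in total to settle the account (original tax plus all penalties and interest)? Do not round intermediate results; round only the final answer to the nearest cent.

Failure-to-file: 5 × 5% × £4,462,730.00 = £1,115,682.50 (under the 27.5% cap)
Failure-to-pay penalty = 1.25% × £4,462,730.00 × 5 mo = £278,920.63…
Interest: £4,462,730.00 × ((1 + 0.0145)^5 − 1) = £4,462,730.00 × 0.0746332… = £333,067.8560…
Total = £4,462,730.00 + £1,394,603.1250 + £333,067.8560… = £6,190,400.98

£6,190,400.98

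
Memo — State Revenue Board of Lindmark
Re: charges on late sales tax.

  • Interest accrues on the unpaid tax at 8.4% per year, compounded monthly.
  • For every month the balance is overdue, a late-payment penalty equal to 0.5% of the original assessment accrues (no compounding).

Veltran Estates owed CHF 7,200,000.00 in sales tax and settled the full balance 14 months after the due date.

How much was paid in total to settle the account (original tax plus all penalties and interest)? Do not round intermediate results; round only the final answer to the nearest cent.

Late-payment penalty = 0.5% × CHF 7,200,000.00 × 14 mo = CHF 504,000.00
Interest (8.4%/yr ÷ 12 = 0.7%/month): CHF 7,200,000.00 × ((1 + 0.007)^14 − 1) = CHF 738,621.2837…
Total = CHF 7,200,000.00 + CHF 504,000.0000 + CHF 738,621.2837… = CHF 8,442,621.28

CHF 8,442,621.28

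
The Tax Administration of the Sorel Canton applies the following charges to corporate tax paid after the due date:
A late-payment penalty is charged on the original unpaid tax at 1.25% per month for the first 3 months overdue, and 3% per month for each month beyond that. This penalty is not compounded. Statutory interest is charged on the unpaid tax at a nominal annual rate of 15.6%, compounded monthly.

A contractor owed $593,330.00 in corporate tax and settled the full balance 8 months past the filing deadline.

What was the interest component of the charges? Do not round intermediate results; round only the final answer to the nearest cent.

Interest (15.6%/yr ÷ 12 = 1.3%/month): $593,330.00 × ((1 + 0.013)^8 − 1) = $64,588.1548…

$64,588.15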